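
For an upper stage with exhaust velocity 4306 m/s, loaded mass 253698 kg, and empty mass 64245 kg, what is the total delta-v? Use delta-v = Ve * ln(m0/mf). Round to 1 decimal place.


Step 1: Mass ratio m0/mf = 253698 / 64245 = 3.948914
Step 2: ln(3.948914) = 1.373441
Step 3: delta-v = 4306 * 1.373441 = 5914.0 m/s

5914.0


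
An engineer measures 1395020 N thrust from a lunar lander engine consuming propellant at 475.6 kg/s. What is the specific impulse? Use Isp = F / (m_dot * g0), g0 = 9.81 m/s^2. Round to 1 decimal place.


Step 1: m_dot * g0 = 475.6 * 9.81 = 4665.64
Step 2: Isp = 1395020 / 4665.64 = 299.0 s

299.0


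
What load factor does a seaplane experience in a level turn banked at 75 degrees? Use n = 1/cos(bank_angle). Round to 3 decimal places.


Step 1: Convert 75 degrees to radians = 1.308997
Step 2: cos(75 deg) = 0.258819
Step 3: n = 1 / 0.258819 = 3.864

3.864


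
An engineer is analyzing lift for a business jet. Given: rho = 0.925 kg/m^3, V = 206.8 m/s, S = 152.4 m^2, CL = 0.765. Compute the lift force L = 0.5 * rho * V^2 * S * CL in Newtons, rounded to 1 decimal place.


Step 1: Calculate dynamic pressure q = 0.5 * 0.925 * 206.8^2 = 0.5 * 0.925 * 42766.24 = 19779.386 Pa
Step 2: Multiply by wing area and lift coefficient: L = 19779.386 * 152.4 * 0.765
Step 3: L = 3014378.4264 * 0.765 = 2305999.5 N

2305999.5


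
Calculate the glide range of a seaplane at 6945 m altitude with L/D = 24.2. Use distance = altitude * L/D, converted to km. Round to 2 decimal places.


Step 1: Glide distance = altitude * L/D = 6945 * 24.2 = 168069.0 m
Step 2: Convert to km: 168069.0 / 1000 = 168.07 km

168.07


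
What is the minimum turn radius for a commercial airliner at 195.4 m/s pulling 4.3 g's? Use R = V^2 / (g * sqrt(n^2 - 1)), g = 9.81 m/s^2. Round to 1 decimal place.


Step 1: V^2 = 195.4^2 = 38181.16
Step 2: n^2 - 1 = 4.3^2 - 1 = 17.49
Step 3: sqrt(17.49) = 4.182105
Step 4: R = 38181.16 / (9.81 * 4.182105) = 930.6 m

930.6


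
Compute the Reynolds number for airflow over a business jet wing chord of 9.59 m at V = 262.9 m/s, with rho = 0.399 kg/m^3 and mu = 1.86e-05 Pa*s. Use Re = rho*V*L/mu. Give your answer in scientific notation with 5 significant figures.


Step 1: Numerator = rho * V * L = 0.399 * 262.9 * 9.59 = 1005.963189
Step 2: Re = 1005.963189 / 1.86e-05
Step 3: Re = 5.4084e+07

5.4084e+07


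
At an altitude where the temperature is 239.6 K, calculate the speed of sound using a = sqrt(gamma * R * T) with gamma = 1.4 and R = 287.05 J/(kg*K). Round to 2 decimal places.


Step 1: gamma * R * T = 1.4 * 287.05 * 239.6 = 96288.052
Step 2: a = sqrt(96288.052) = 310.30 m/s

310.30


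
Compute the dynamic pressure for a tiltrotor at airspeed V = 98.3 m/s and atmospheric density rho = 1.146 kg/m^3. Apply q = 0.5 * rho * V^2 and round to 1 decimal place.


Step 1: V^2 = 98.3^2 = 9662.89
Step 2: q = 0.5 * 1.146 * 9662.89
Step 3: q = 5536.8 Pa

5536.8


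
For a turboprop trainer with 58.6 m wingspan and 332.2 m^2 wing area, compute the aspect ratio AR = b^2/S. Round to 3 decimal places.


Step 1: b^2 = 58.6^2 = 3433.96
Step 2: AR = 3433.96 / 332.2 = 10.337

10.337


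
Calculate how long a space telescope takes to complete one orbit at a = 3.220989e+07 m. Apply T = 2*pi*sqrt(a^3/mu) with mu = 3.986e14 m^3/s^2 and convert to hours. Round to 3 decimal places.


Step 1: a^3 / mu = 3.341702e+22 / 3.986e14 = 8.383598e+07
Step 2: sqrt(8.383598e+07) = 9156.1988 s
Step 3: T = 2*pi * 9156.1988 = 57530.09 s
Step 4: T in hours = 57530.09 / 3600 = 15.981 hours

15.981


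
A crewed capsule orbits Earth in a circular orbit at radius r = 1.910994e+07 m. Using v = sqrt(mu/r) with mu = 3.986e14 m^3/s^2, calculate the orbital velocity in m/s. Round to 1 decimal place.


Step 1: mu / r = 3.986e14 / 1.910994e+07 = 20858254.9186
Step 2: v = sqrt(20858254.9186) = 4567.1 m/s

4567.1


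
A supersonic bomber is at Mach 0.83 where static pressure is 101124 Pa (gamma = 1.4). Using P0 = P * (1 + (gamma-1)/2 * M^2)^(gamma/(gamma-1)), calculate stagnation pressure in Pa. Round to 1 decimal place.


Step 1: (gamma-1)/2 * M^2 = 0.2 * 0.6889 = 0.13778
Step 2: 1 + 0.13778 = 1.13778
Step 3: Exponent gamma/(gamma-1) = 3.5
Step 4: P0 = 101124 * 1.13778^3.5 = 158876.0 Pa

158876.0


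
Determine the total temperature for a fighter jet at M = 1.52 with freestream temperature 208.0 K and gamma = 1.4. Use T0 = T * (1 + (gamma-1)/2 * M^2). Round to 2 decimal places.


Step 1: (gamma-1)/2 = 0.2
Step 2: M^2 = 2.3104
Step 3: 1 + 0.2 * 2.3104 = 1.46208
Step 4: T0 = 208.0 * 1.46208 = 304.11 K

304.11


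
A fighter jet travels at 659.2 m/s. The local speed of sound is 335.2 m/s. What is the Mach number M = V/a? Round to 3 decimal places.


Step 1: M = V / a = 659.2 / 335.2
Step 2: M = 1.967

1.967


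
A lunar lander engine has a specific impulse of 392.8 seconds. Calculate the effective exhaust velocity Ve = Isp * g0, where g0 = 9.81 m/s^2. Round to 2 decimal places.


Step 1: Ve = Isp * g0 = 392.8 * 9.81
Step 2: Ve = 3853.37 m/s

3853.37


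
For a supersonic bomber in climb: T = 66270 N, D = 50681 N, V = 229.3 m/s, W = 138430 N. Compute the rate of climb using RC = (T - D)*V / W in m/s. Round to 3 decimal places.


Step 1: Excess thrust = T - D = 66270 - 50681 = 15589 N
Step 2: Excess power = 15589 * 229.3 = 3574557.7 W
Step 3: RC = 3574557.7 / 138430 = 25.822 m/s

25.822


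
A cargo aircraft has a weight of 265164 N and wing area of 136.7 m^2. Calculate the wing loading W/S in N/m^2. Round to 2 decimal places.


Step 1: Wing loading = W / S = 265164 / 136.7
Step 2: Wing loading = 1939.75 N/m^2

1939.75


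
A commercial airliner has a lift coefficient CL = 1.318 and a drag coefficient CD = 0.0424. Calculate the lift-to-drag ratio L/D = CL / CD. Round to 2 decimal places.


Step 1: L/D = CL / CD = 1.318 / 0.0424
Step 2: L/D = 31.08

31.08


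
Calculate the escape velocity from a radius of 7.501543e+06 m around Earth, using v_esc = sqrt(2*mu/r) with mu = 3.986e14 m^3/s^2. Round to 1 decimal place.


Step 1: 2*mu/r = 2 * 3.986e14 / 7.501543e+06 = 106271469.7496
Step 2: v_esc = sqrt(106271469.7496) = 10308.8 m/s

10308.8


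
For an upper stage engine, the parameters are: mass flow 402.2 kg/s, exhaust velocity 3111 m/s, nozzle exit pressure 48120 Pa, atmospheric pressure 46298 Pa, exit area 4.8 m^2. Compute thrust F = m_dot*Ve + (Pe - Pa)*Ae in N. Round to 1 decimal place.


Step 1: Momentum thrust = m_dot * Ve = 402.2 * 3111 = 1251244.2 N
Step 2: Pressure thrust = (Pe - Pa) * Ae = (48120 - 46298) * 4.8 = 8745.6 N
Step 3: Total thrust F = 1251244.2 + 8745.6 = 1259989.8 N

1259989.8


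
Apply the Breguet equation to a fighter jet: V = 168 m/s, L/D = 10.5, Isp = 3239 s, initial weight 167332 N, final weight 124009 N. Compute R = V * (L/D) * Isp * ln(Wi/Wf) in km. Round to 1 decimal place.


Step 1: Coefficient = V * (L/D) * Isp = 168 * 10.5 * 3239 = 5713596.0 m
Step 2: Wi/Wf = 167332 / 124009 = 1.349354
Step 3: ln(1.349354) = 0.299626
Step 4: R = 5713596.0 * 0.299626 = 1711940.3 m = 1711.9 km

1711.9


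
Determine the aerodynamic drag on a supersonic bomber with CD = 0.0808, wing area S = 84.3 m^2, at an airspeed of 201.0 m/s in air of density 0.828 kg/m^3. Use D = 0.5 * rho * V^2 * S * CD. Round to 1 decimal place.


Step 1: Dynamic pressure q = 0.5 * 0.828 * 201.0^2 = 16726.014 Pa
Step 2: Drag D = q * S * CD = 16726.014 * 84.3 * 0.0808
Step 3: D = 113928.2 N

113928.2


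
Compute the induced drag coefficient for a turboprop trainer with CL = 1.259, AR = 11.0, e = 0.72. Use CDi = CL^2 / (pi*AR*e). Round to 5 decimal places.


Step 1: CL^2 = 1.259^2 = 1.585081
Step 2: pi * AR * e = 3.14159 * 11.0 * 0.72 = 24.881414
Step 3: CDi = 1.585081 / 24.881414 = 0.06371

0.06371


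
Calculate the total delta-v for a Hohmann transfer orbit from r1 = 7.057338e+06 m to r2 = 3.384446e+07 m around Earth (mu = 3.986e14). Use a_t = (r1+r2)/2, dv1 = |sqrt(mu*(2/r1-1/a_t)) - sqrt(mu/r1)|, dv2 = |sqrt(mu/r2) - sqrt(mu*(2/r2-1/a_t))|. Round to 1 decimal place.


Step 1: Transfer semi-major axis a_t = (7.057338e+06 + 3.384446e+07) / 2 = 2.045090e+07 m
Step 2: v1 (circular at r1) = sqrt(mu/r1) = 7515.33 m/s
Step 3: v_t1 = sqrt(mu*(2/r1 - 1/a_t)) = 9667.98 m/s
Step 4: dv1 = |9667.98 - 7515.33| = 2152.65 m/s
Step 5: v2 (circular at r2) = 3431.82 m/s, v_t2 = 2015.99 m/s
Step 6: dv2 = |3431.82 - 2015.99| = 1415.83 m/s
Step 7: Total delta-v = 2152.65 + 1415.83 = 3568.5 m/s

3568.5


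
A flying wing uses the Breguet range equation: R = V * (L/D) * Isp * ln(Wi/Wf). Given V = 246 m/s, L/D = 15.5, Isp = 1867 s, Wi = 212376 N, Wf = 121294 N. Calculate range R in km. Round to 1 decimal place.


Step 1: Coefficient = V * (L/D) * Isp = 246 * 15.5 * 1867 = 7118871.0 m
Step 2: Wi/Wf = 212376 / 121294 = 1.750919
Step 3: ln(1.750919) = 0.560141
Step 4: R = 7118871.0 * 0.560141 = 3987571.1 m = 3987.6 km

3987.6


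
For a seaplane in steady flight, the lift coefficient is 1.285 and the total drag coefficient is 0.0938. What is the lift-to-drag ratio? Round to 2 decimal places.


Step 1: L/D = CL / CD = 1.285 / 0.0938
Step 2: L/D = 13.70

13.70


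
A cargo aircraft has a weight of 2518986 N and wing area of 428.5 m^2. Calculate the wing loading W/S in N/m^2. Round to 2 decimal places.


Step 1: Wing loading = W / S = 2518986 / 428.5
Step 2: Wing loading = 5878.61 N/m^2

5878.61


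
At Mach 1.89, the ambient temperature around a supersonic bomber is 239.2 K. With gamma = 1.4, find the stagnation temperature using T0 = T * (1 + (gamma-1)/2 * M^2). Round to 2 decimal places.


Step 1: (gamma-1)/2 = 0.2
Step 2: M^2 = 3.5721
Step 3: 1 + 0.2 * 3.5721 = 1.71442
Step 4: T0 = 239.2 * 1.71442 = 410.09 K

410.09


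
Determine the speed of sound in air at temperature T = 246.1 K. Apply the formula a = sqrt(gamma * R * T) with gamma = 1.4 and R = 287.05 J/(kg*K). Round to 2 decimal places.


Step 1: gamma * R * T = 1.4 * 287.05 * 246.1 = 98900.207
Step 2: a = sqrt(98900.207) = 314.48 m/s

314.48


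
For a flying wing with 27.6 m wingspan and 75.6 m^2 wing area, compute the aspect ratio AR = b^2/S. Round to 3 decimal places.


Step 1: b^2 = 27.6^2 = 761.76
Step 2: AR = 761.76 / 75.6 = 10.076

10.076


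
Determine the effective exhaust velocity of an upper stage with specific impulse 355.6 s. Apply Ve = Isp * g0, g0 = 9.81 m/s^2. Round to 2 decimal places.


Step 1: Ve = Isp * g0 = 355.6 * 9.81
Step 2: Ve = 3488.44 m/s

3488.44


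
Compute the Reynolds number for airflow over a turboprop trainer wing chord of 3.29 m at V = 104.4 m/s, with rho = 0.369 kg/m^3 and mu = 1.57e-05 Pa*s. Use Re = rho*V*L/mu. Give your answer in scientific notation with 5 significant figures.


Step 1: Numerator = rho * V * L = 0.369 * 104.4 * 3.29 = 126.742644
Step 2: Re = 126.742644 / 1.57e-05
Step 3: Re = 8.0728e+06

8.0728e+06


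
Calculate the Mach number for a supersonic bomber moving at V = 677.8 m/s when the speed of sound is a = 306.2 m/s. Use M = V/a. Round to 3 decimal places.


Step 1: M = V / a = 677.8 / 306.2
Step 2: M = 2.214

2.214


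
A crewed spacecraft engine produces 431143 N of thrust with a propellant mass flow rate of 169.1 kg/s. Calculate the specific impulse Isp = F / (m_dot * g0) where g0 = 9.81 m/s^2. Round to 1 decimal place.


Step 1: m_dot * g0 = 169.1 * 9.81 = 1658.87
Step 2: Isp = 431143 / 1658.87 = 259.9 s

259.9


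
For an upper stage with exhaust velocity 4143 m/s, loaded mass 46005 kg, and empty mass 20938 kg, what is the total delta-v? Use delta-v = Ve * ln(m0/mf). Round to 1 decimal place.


Step 1: Mass ratio m0/mf = 46005 / 20938 = 2.197201
Step 2: ln(2.197201) = 0.787184
Step 3: delta-v = 4143 * 0.787184 = 3261.3 m/s

3261.3


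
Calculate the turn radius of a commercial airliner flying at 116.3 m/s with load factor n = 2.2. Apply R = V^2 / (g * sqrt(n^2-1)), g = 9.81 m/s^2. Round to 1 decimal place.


Step 1: V^2 = 116.3^2 = 13525.69
Step 2: n^2 - 1 = 2.2^2 - 1 = 3.84
Step 3: sqrt(3.84) = 1.959592
Step 4: R = 13525.69 / (9.81 * 1.959592) = 703.6 m

703.6


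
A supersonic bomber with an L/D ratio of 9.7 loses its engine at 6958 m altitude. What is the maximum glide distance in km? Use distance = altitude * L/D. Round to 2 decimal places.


Step 1: Glide distance = altitude * L/D = 6958 * 9.7 = 67492.6 m
Step 2: Convert to km: 67492.6 / 1000 = 67.49 km

67.49


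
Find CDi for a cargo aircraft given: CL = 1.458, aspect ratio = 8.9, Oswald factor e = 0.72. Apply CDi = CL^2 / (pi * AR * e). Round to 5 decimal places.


Step 1: CL^2 = 1.458^2 = 2.125764
Step 2: pi * AR * e = 3.14159 * 8.9 * 0.72 = 20.131326
Step 3: CDi = 2.125764 / 20.131326 = 0.10559

0.10559


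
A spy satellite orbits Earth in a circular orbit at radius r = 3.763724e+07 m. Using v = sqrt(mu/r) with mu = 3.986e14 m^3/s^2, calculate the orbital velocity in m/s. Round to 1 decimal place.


Step 1: mu / r = 3.986e14 / 3.763724e+07 = 10590574.6543
Step 2: v = sqrt(10590574.6543) = 3254.3 m/s

3254.3


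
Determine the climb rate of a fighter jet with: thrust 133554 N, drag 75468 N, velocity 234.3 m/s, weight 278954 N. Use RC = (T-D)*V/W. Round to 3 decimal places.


Step 1: Excess thrust = T - D = 133554 - 75468 = 58086 N
Step 2: Excess power = 58086 * 234.3 = 13609549.8 W
Step 3: RC = 13609549.8 / 278954 = 48.788 m/s

48.788


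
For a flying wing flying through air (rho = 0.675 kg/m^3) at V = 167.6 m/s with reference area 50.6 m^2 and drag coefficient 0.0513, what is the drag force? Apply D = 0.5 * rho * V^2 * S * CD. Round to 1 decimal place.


Step 1: Dynamic pressure q = 0.5 * 0.675 * 167.6^2 = 9480.294 Pa
Step 2: Drag D = q * S * CD = 9480.294 * 50.6 * 0.0513
Step 3: D = 24608.8 N

24608.8


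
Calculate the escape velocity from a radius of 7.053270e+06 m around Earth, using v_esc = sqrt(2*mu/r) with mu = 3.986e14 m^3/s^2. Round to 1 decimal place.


Step 1: 2*mu/r = 2 * 3.986e14 / 7.053270e+06 = 113025589.5492
Step 2: v_esc = sqrt(113025589.5492) = 10631.3 m/s

10631.3


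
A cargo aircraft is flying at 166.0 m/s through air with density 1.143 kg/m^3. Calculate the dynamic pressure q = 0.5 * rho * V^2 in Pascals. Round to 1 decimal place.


Step 1: V^2 = 166.0^2 = 27556.0
Step 2: q = 0.5 * 1.143 * 27556.0
Step 3: q = 15748.3 Pa

15748.3


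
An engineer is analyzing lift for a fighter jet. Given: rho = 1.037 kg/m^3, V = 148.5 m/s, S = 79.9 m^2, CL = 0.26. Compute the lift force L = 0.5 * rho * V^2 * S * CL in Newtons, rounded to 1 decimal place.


Step 1: Calculate dynamic pressure q = 0.5 * 1.037 * 148.5^2 = 0.5 * 1.037 * 22052.25 = 11434.0916 Pa
Step 2: Multiply by wing area and lift coefficient: L = 11434.0916 * 79.9 * 0.26
Step 3: L = 913583.9208 * 0.26 = 237531.8 N

237531.8


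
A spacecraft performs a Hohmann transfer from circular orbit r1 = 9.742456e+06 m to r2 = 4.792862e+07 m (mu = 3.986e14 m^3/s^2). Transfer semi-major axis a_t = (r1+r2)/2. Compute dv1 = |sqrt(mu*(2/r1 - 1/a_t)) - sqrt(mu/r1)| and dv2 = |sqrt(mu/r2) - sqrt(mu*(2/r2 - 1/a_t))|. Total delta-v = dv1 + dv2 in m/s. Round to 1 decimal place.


Step 1: Transfer semi-major axis a_t = (9.742456e+06 + 4.792862e+07) / 2 = 2.883554e+07 m
Step 2: v1 (circular at r1) = sqrt(mu/r1) = 6396.38 m/s
Step 3: v_t1 = sqrt(mu*(2/r1 - 1/a_t)) = 8246.47 m/s
Step 4: dv1 = |8246.47 - 6396.38| = 1850.08 m/s
Step 5: v2 (circular at r2) = 2883.84 m/s, v_t2 = 1676.26 m/s
Step 6: dv2 = |2883.84 - 1676.26| = 1207.58 m/s
Step 7: Total delta-v = 1850.08 + 1207.58 = 3057.7 m/s

3057.7


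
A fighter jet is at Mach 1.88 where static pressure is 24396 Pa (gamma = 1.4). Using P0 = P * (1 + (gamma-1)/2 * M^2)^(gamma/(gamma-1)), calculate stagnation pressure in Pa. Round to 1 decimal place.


Step 1: (gamma-1)/2 * M^2 = 0.2 * 3.5344 = 0.70688
Step 2: 1 + 0.70688 = 1.70688
Step 3: Exponent gamma/(gamma-1) = 3.5
Step 4: P0 = 24396 * 1.70688^3.5 = 158499.9 Pa

158499.9


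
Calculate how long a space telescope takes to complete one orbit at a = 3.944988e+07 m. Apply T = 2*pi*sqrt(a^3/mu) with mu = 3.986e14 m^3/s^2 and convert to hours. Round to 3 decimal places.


Step 1: a^3 / mu = 6.139557e+22 / 3.986e14 = 1.540280e+08
Step 2: sqrt(1.540280e+08) = 12410.803 s
Step 3: T = 2*pi * 12410.803 = 77979.38 s
Step 4: T in hours = 77979.38 / 3600 = 21.661 hours

21.661


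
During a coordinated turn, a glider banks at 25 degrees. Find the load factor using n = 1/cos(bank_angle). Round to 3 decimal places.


Step 1: Convert 25 degrees to radians = 0.436332
Step 2: cos(25 deg) = 0.906308
Step 3: n = 1 / 0.906308 = 1.103

1.103


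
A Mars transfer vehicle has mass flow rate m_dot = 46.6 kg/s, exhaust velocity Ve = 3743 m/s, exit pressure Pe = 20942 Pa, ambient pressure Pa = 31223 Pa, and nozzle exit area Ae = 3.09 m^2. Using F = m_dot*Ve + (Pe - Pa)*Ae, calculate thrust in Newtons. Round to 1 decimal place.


Step 1: Momentum thrust = m_dot * Ve = 46.6 * 3743 = 174423.8 N
Step 2: Pressure thrust = (Pe - Pa) * Ae = (20942 - 31223) * 3.09 = -31768.29 N
Step 3: Total thrust F = 174423.8 + -31768.29 = 142655.5 N

142655.5


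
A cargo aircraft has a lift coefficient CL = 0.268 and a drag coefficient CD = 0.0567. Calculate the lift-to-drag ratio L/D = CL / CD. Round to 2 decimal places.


Step 1: L/D = CL / CD = 0.268 / 0.0567
Step 2: L/D = 4.73

4.73


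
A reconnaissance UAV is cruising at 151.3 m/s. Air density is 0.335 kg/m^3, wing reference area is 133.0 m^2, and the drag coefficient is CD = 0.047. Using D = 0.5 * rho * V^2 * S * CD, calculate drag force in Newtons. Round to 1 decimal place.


Step 1: Dynamic pressure q = 0.5 * 0.335 * 151.3^2 = 3834.3581 Pa
Step 2: Drag D = q * S * CD = 3834.3581 * 133.0 * 0.047
Step 3: D = 23968.6 N

23968.6


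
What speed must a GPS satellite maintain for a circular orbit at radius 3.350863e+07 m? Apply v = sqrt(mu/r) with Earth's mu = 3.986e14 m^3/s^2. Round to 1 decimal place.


Step 1: mu / r = 3.986e14 / 3.350863e+07 = 11895443.0545
Step 2: v = sqrt(11895443.0545) = 3449.0 m/s

3449.0


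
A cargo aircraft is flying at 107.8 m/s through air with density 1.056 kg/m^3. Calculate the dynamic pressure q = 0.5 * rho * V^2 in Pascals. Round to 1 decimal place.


Step 1: V^2 = 107.8^2 = 11620.84
Step 2: q = 0.5 * 1.056 * 11620.84
Step 3: q = 6135.8 Pa

6135.8


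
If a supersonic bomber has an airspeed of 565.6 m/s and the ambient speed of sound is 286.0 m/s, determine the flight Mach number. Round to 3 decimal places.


Step 1: M = V / a = 565.6 / 286.0
Step 2: M = 1.978

1.978


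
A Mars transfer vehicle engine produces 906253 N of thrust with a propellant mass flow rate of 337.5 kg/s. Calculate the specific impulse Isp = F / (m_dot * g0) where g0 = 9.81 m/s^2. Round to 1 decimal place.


Step 1: m_dot * g0 = 337.5 * 9.81 = 3310.88
Step 2: Isp = 906253 / 3310.88 = 273.7 s

273.7


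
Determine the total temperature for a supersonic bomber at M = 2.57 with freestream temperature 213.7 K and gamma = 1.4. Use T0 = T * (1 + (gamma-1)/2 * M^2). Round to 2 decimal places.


Step 1: (gamma-1)/2 = 0.2
Step 2: M^2 = 6.6049
Step 3: 1 + 0.2 * 6.6049 = 2.32098
Step 4: T0 = 213.7 * 2.32098 = 495.99 K

495.99


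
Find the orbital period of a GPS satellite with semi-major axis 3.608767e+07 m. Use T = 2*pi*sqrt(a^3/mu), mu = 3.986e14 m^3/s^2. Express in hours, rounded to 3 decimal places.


Step 1: a^3 / mu = 4.699769e+22 / 3.986e14 = 1.179069e+08
Step 2: sqrt(1.179069e+08) = 10858.4945 s
Step 3: T = 2*pi * 10858.4945 = 68225.93 s
Step 4: T in hours = 68225.93 / 3600 = 18.952 hours

18.952


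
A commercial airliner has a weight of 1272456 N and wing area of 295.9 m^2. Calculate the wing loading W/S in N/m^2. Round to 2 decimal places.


Step 1: Wing loading = W / S = 1272456 / 295.9
Step 2: Wing loading = 4300.29 N/m^2

4300.29


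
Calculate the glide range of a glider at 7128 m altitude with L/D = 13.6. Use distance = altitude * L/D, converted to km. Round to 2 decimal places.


Step 1: Glide distance = altitude * L/D = 7128 * 13.6 = 96940.8 m
Step 2: Convert to km: 96940.8 / 1000 = 96.94 km

96.94


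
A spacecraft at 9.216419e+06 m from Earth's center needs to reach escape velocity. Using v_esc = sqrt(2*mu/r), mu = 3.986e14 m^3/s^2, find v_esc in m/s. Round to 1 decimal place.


Step 1: 2*mu/r = 2 * 3.986e14 / 9.216419e+06 = 86497803.5395
Step 2: v_esc = sqrt(86497803.5395) = 9300.4 m/s

9300.4


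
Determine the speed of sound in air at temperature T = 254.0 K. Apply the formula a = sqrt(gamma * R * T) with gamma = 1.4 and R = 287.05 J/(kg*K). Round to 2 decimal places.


Step 1: gamma * R * T = 1.4 * 287.05 * 254.0 = 102074.98
Step 2: a = sqrt(102074.98) = 319.49 m/s

319.49


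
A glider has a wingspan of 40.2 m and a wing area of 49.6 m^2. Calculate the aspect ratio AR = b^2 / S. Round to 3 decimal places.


Step 1: b^2 = 40.2^2 = 1616.04
Step 2: AR = 1616.04 / 49.6 = 32.581

32.581


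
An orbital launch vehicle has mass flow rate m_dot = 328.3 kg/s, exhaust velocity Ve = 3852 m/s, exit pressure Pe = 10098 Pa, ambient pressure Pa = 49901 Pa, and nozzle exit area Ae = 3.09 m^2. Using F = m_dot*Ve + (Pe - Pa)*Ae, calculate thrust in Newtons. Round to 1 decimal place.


Step 1: Momentum thrust = m_dot * Ve = 328.3 * 3852 = 1264611.6 N
Step 2: Pressure thrust = (Pe - Pa) * Ae = (10098 - 49901) * 3.09 = -122991.27 N
Step 3: Total thrust F = 1264611.6 + -122991.27 = 1141620.3 N

1141620.3


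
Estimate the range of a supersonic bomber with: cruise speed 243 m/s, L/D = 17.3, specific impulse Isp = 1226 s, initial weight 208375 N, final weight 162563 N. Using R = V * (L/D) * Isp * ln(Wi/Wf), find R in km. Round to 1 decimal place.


Step 1: Coefficient = V * (L/D) * Isp = 243 * 17.3 * 1226 = 5153981.4 m
Step 2: Wi/Wf = 208375 / 162563 = 1.281811
Step 3: ln(1.281811) = 0.248274
Step 4: R = 5153981.4 * 0.248274 = 1279598.1 m = 1279.6 km

1279.6


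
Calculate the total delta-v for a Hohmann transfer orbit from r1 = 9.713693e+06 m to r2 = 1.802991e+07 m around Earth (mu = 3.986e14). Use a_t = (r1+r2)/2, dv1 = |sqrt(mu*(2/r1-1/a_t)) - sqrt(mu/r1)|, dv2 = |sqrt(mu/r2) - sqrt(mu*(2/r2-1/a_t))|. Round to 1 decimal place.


Step 1: Transfer semi-major axis a_t = (9.713693e+06 + 1.802991e+07) / 2 = 1.387180e+07 m
Step 2: v1 (circular at r1) = sqrt(mu/r1) = 6405.85 m/s
Step 3: v_t1 = sqrt(mu*(2/r1 - 1/a_t)) = 7303.09 m/s
Step 4: dv1 = |7303.09 - 6405.85| = 897.25 m/s
Step 5: v2 (circular at r2) = 4701.88 m/s, v_t2 = 3934.57 m/s
Step 6: dv2 = |4701.88 - 3934.57| = 767.31 m/s
Step 7: Total delta-v = 897.25 + 767.31 = 1664.6 m/s

1664.6


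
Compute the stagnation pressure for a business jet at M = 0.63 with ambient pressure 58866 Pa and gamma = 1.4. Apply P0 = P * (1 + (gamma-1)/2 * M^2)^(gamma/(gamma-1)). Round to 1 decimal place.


Step 1: (gamma-1)/2 * M^2 = 0.2 * 0.3969 = 0.07938
Step 2: 1 + 0.07938 = 1.07938
Step 3: Exponent gamma/(gamma-1) = 3.5
Step 4: P0 = 58866 * 1.07938^3.5 = 76908.6 Pa

76908.6


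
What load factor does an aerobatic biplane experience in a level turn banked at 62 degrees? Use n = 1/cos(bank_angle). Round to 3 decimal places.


Step 1: Convert 62 degrees to radians = 1.082104
Step 2: cos(62 deg) = 0.469472
Step 3: n = 1 / 0.469472 = 2.130

2.130


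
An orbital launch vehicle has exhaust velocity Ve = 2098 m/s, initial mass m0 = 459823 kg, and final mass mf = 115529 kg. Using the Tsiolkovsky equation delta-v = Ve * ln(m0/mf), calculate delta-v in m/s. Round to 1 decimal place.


Step 1: Mass ratio m0/mf = 459823 / 115529 = 3.980152
Step 2: ln(3.980152) = 1.38132
Step 3: delta-v = 2098 * 1.38132 = 2898.0 m/s

2898.0


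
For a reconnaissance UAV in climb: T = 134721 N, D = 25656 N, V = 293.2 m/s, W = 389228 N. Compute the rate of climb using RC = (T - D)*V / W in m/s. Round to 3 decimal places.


Step 1: Excess thrust = T - D = 134721 - 25656 = 109065 N
Step 2: Excess power = 109065 * 293.2 = 31977858.0 W
Step 3: RC = 31977858.0 / 389228 = 82.157 m/s

82.157


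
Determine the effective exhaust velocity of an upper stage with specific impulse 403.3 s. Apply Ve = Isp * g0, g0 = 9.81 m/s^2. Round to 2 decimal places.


Step 1: Ve = Isp * g0 = 403.3 * 9.81
Step 2: Ve = 3956.37 m/s

3956.37


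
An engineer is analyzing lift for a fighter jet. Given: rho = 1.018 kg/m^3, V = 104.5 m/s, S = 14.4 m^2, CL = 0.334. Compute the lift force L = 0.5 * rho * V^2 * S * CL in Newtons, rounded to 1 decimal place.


Step 1: Calculate dynamic pressure q = 0.5 * 1.018 * 104.5^2 = 0.5 * 1.018 * 10920.25 = 5558.4073 Pa
Step 2: Multiply by wing area and lift coefficient: L = 5558.4073 * 14.4 * 0.334
Step 3: L = 80041.0644 * 0.334 = 26733.7 N

26733.7


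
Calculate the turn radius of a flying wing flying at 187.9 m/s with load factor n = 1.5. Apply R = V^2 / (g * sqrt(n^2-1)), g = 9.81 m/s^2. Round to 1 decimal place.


Step 1: V^2 = 187.9^2 = 35306.41
Step 2: n^2 - 1 = 1.5^2 - 1 = 1.25
Step 3: sqrt(1.25) = 1.118034
Step 4: R = 35306.41 / (9.81 * 1.118034) = 3219.1 m

3219.1


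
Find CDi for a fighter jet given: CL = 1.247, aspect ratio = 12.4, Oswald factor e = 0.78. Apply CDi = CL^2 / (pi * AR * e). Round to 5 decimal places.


Step 1: CL^2 = 1.247^2 = 1.555009
Step 2: pi * AR * e = 3.14159 * 12.4 * 0.78 = 30.385484
Step 3: CDi = 1.555009 / 30.385484 = 0.05118

0.05118


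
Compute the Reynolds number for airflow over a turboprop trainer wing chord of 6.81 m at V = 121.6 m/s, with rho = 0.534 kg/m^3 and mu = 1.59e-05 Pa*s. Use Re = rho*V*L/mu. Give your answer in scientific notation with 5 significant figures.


Step 1: Numerator = rho * V * L = 0.534 * 121.6 * 6.81 = 442.203264
Step 2: Re = 442.203264 / 1.59e-05
Step 3: Re = 2.7812e+07

2.7812e+07


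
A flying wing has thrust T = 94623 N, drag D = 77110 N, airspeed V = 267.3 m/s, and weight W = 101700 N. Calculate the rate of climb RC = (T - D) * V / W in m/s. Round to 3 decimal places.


Step 1: Excess thrust = T - D = 94623 - 77110 = 17513 N
Step 2: Excess power = 17513 * 267.3 = 4681224.9 W
Step 3: RC = 4681224.9 / 101700 = 46.030 m/s

46.030


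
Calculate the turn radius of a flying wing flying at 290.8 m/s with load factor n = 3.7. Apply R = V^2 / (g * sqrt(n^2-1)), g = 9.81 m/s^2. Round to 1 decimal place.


Step 1: V^2 = 290.8^2 = 84564.64
Step 2: n^2 - 1 = 3.7^2 - 1 = 12.69
Step 3: sqrt(12.69) = 3.562303
Step 4: R = 84564.64 / (9.81 * 3.562303) = 2419.9 m

2419.9


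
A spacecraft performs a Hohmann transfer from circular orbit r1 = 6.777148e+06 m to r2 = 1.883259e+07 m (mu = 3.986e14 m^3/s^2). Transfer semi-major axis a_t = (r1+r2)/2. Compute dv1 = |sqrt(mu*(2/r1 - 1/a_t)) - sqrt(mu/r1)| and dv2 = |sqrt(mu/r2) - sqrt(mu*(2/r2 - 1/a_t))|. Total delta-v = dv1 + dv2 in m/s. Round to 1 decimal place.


Step 1: Transfer semi-major axis a_t = (6.777148e+06 + 1.883259e+07) / 2 = 1.280487e+07 m
Step 2: v1 (circular at r1) = sqrt(mu/r1) = 7669.11 m/s
Step 3: v_t1 = sqrt(mu*(2/r1 - 1/a_t)) = 9300.64 m/s
Step 4: dv1 = |9300.64 - 7669.11| = 1631.52 m/s
Step 5: v2 (circular at r2) = 4600.59 m/s, v_t2 = 3346.95 m/s
Step 6: dv2 = |4600.59 - 3346.95| = 1253.64 m/s
Step 7: Total delta-v = 1631.52 + 1253.64 = 2885.2 m/s

2885.2


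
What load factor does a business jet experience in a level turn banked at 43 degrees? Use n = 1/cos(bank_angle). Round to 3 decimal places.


Step 1: Convert 43 degrees to radians = 0.750492
Step 2: cos(43 deg) = 0.731354
Step 3: n = 1 / 0.731354 = 1.367

1.367


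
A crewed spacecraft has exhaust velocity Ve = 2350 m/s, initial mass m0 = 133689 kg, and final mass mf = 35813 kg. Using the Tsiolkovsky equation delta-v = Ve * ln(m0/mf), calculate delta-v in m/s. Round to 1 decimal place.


Step 1: Mass ratio m0/mf = 133689 / 35813 = 3.732974
Step 2: ln(3.732974) = 1.317205
Step 3: delta-v = 2350 * 1.317205 = 3095.4 m/s

3095.4


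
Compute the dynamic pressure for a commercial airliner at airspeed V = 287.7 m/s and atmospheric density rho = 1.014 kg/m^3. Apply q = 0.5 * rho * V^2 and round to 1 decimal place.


Step 1: V^2 = 287.7^2 = 82771.29
Step 2: q = 0.5 * 1.014 * 82771.29
Step 3: q = 41965.0 Pa

41965.0


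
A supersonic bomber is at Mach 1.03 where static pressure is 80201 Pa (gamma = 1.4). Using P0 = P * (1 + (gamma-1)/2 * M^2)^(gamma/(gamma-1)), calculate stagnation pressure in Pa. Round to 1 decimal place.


Step 1: (gamma-1)/2 * M^2 = 0.2 * 1.0609 = 0.21218
Step 2: 1 + 0.21218 = 1.21218
Step 3: Exponent gamma/(gamma-1) = 3.5
Step 4: P0 = 80201 * 1.21218^3.5 = 157276.8 Pa

157276.8


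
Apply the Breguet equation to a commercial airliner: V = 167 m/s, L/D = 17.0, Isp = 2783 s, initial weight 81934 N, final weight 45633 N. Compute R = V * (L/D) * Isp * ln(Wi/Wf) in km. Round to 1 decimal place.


Step 1: Coefficient = V * (L/D) * Isp = 167 * 17.0 * 2783 = 7900937.0 m
Step 2: Wi/Wf = 81934 / 45633 = 1.795499
Step 3: ln(1.795499) = 0.585283
Step 4: R = 7900937.0 * 0.585283 = 4624283.4 m = 4624.3 km

4624.3


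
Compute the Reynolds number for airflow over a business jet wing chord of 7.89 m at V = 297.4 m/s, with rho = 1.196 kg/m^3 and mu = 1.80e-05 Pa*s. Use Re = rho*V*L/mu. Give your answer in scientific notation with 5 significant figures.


Step 1: Numerator = rho * V * L = 1.196 * 297.4 * 7.89 = 2806.397256
Step 2: Re = 2806.397256 / 1.80e-05
Step 3: Re = 1.5591e+08

1.5591e+08


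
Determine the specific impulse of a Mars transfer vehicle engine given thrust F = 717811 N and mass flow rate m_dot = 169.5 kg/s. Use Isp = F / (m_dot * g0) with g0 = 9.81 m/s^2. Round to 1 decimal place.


Step 1: m_dot * g0 = 169.5 * 9.81 = 1662.8
Step 2: Isp = 717811 / 1662.8 = 431.7 s

431.7


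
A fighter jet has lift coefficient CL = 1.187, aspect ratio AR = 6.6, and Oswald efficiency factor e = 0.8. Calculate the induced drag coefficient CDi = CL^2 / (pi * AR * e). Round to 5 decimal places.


Step 1: CL^2 = 1.187^2 = 1.408969
Step 2: pi * AR * e = 3.14159 * 6.6 * 0.8 = 16.587609
Step 3: CDi = 1.408969 / 16.587609 = 0.08494

0.08494


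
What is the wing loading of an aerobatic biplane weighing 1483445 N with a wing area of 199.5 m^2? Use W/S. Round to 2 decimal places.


Step 1: Wing loading = W / S = 1483445 / 199.5
Step 2: Wing loading = 7435.81 N/m^2

7435.81


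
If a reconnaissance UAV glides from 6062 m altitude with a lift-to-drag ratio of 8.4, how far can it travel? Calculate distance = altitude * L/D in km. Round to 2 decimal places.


Step 1: Glide distance = altitude * L/D = 6062 * 8.4 = 50920.8 m
Step 2: Convert to km: 50920.8 / 1000 = 50.92 km

50.92


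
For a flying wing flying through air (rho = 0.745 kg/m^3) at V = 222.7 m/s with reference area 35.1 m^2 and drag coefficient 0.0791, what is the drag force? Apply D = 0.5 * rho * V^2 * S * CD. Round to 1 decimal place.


Step 1: Dynamic pressure q = 0.5 * 0.745 * 222.7^2 = 18474.2455 Pa
Step 2: Drag D = q * S * CD = 18474.2455 * 35.1 * 0.0791
Step 3: D = 51292.1 N

51292.1


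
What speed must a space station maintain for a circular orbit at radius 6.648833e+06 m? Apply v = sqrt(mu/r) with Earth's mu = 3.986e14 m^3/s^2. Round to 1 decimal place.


Step 1: mu / r = 3.986e14 / 6.648833e+06 = 59950370.2379
Step 2: v = sqrt(59950370.2379) = 7742.8 m/s

7742.8


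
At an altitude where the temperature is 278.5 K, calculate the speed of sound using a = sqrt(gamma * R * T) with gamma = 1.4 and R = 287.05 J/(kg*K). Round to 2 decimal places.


Step 1: gamma * R * T = 1.4 * 287.05 * 278.5 = 111920.795
Step 2: a = sqrt(111920.795) = 334.55 m/s

334.55


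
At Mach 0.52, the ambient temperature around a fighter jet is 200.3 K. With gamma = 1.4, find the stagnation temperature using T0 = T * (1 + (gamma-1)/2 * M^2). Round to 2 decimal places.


Step 1: (gamma-1)/2 = 0.2
Step 2: M^2 = 0.2704
Step 3: 1 + 0.2 * 0.2704 = 1.05408
Step 4: T0 = 200.3 * 1.05408 = 211.13 K

211.13


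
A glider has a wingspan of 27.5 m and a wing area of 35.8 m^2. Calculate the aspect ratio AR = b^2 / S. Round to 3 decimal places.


Step 1: b^2 = 27.5^2 = 756.25
Step 2: AR = 756.25 / 35.8 = 21.124

21.124


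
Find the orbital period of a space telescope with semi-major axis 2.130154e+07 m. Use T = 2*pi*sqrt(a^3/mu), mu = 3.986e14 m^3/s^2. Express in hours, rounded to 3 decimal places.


Step 1: a^3 / mu = 9.665693e+21 / 3.986e14 = 2.424910e+07
Step 2: sqrt(2.424910e+07) = 4924.338 s
Step 3: T = 2*pi * 4924.338 = 30940.53 s
Step 4: T in hours = 30940.53 / 3600 = 8.595 hours

8.595


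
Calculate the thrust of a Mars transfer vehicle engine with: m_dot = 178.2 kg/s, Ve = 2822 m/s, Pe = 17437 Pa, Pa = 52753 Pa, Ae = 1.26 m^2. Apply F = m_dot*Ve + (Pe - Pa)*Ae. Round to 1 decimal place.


Step 1: Momentum thrust = m_dot * Ve = 178.2 * 2822 = 502880.4 N
Step 2: Pressure thrust = (Pe - Pa) * Ae = (17437 - 52753) * 1.26 = -44498.16 N
Step 3: Total thrust F = 502880.4 + -44498.16 = 458382.2 N

458382.2


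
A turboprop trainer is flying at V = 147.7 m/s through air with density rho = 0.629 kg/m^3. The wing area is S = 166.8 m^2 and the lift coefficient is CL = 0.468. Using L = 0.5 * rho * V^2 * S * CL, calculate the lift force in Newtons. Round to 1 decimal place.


Step 1: Calculate dynamic pressure q = 0.5 * 0.629 * 147.7^2 = 0.5 * 0.629 * 21815.29 = 6860.9087 Pa
Step 2: Multiply by wing area and lift coefficient: L = 6860.9087 * 166.8 * 0.468
Step 3: L = 1144399.572 * 0.468 = 535579.0 N

535579.0


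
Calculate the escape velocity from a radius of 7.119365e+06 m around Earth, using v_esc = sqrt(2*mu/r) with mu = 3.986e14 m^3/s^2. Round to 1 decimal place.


Step 1: 2*mu/r = 2 * 3.986e14 / 7.119365e+06 = 111976278.7833
Step 2: v_esc = sqrt(111976278.7833) = 10581.9 m/s

10581.9


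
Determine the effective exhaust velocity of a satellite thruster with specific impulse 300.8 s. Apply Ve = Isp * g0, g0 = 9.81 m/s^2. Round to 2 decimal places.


Step 1: Ve = Isp * g0 = 300.8 * 9.81
Step 2: Ve = 2950.85 m/s

2950.85


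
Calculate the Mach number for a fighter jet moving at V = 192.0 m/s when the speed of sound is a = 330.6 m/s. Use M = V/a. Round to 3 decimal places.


Step 1: M = V / a = 192.0 / 330.6
Step 2: M = 0.581

0.581


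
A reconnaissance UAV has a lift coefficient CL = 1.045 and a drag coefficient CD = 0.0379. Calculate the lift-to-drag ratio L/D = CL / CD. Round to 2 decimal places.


Step 1: L/D = CL / CD = 1.045 / 0.0379
Step 2: L/D = 27.57

27.57


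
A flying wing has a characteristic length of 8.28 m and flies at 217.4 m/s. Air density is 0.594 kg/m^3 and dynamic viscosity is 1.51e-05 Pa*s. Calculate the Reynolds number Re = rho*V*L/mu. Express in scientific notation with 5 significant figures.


Step 1: Numerator = rho * V * L = 0.594 * 217.4 * 8.28 = 1069.242768
Step 2: Re = 1069.242768 / 1.51e-05
Step 3: Re = 7.0811e+07

7.0811e+07


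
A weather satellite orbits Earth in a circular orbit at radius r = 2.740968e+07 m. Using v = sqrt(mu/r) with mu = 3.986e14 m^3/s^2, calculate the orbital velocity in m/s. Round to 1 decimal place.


Step 1: mu / r = 3.986e14 / 2.740968e+07 = 14542307.6811
Step 2: v = sqrt(14542307.6811) = 3813.4 m/s

3813.4


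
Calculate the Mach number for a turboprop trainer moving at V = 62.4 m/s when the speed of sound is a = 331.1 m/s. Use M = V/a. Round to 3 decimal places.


Step 1: M = V / a = 62.4 / 331.1
Step 2: M = 0.188

0.188


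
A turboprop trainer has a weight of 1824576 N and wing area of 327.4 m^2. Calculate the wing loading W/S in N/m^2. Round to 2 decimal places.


Step 1: Wing loading = W / S = 1824576 / 327.4
Step 2: Wing loading = 5572.93 N/m^2

5572.93


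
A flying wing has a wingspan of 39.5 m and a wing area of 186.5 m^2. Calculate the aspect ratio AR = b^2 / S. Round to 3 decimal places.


Step 1: b^2 = 39.5^2 = 1560.25
Step 2: AR = 1560.25 / 186.5 = 8.366

8.366


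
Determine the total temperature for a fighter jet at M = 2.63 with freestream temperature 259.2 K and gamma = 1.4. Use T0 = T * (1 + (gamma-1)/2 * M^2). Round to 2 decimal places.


Step 1: (gamma-1)/2 = 0.2
Step 2: M^2 = 6.9169
Step 3: 1 + 0.2 * 6.9169 = 2.38338
Step 4: T0 = 259.2 * 2.38338 = 617.77 K

617.77


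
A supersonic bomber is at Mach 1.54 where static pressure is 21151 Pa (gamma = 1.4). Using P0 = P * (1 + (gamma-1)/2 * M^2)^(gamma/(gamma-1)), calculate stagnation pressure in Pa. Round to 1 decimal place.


Step 1: (gamma-1)/2 * M^2 = 0.2 * 2.3716 = 0.47432
Step 2: 1 + 0.47432 = 1.47432
Step 3: Exponent gamma/(gamma-1) = 3.5
Step 4: P0 = 21151 * 1.47432^3.5 = 82300.4 Pa

82300.4


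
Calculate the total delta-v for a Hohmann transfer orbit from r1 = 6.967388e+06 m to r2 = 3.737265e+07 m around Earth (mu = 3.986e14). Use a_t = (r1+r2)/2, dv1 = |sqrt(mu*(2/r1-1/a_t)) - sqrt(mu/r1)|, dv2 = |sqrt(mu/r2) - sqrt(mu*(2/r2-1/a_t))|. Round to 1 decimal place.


Step 1: Transfer semi-major axis a_t = (6.967388e+06 + 3.737265e+07) / 2 = 2.217002e+07 m
Step 2: v1 (circular at r1) = sqrt(mu/r1) = 7563.69 m/s
Step 3: v_t1 = sqrt(mu*(2/r1 - 1/a_t)) = 9820.36 m/s
Step 4: dv1 = |9820.36 - 7563.69| = 2256.67 m/s
Step 5: v2 (circular at r2) = 3265.82 m/s, v_t2 = 1830.81 m/s
Step 6: dv2 = |3265.82 - 1830.81| = 1435.0 m/s
Step 7: Total delta-v = 2256.67 + 1435.0 = 3691.7 m/s

3691.7


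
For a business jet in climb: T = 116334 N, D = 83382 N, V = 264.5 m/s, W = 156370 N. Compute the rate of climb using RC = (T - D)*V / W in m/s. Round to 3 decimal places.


Step 1: Excess thrust = T - D = 116334 - 83382 = 32952 N
Step 2: Excess power = 32952 * 264.5 = 8715804.0 W
Step 3: RC = 8715804.0 / 156370 = 55.738 m/s

55.738


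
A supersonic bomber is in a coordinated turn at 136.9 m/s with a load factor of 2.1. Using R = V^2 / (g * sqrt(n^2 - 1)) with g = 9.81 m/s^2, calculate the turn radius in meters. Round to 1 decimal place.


Step 1: V^2 = 136.9^2 = 18741.61
Step 2: n^2 - 1 = 2.1^2 - 1 = 3.41
Step 3: sqrt(3.41) = 1.846619
Step 4: R = 18741.61 / (9.81 * 1.846619) = 1034.6 m

1034.6


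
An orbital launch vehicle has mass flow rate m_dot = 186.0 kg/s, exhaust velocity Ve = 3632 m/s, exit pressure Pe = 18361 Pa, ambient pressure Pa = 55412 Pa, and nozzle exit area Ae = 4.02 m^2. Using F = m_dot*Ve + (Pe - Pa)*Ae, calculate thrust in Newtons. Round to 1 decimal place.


Step 1: Momentum thrust = m_dot * Ve = 186.0 * 3632 = 675552.0 N
Step 2: Pressure thrust = (Pe - Pa) * Ae = (18361 - 55412) * 4.02 = -148945.02 N
Step 3: Total thrust F = 675552.0 + -148945.02 = 526607.0 N

526607.0


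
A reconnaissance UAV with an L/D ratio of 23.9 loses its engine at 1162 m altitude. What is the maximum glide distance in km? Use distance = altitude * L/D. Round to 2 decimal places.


Step 1: Glide distance = altitude * L/D = 1162 * 23.9 = 27771.8 m
Step 2: Convert to km: 27771.8 / 1000 = 27.77 km

27.77


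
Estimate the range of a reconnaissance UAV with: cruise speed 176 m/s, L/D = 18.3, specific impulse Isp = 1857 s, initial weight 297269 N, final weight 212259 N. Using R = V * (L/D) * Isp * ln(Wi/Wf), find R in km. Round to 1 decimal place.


Step 1: Coefficient = V * (L/D) * Isp = 176 * 18.3 * 1857 = 5981025.6 m
Step 2: Wi/Wf = 297269 / 212259 = 1.400501
Step 3: ln(1.400501) = 0.33683
Step 4: R = 5981025.6 * 0.33683 = 2014590.2 m = 2014.6 km

2014.6


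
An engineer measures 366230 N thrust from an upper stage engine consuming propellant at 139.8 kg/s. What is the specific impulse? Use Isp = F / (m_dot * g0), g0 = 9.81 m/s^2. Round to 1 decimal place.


Step 1: m_dot * g0 = 139.8 * 9.81 = 1371.44
Step 2: Isp = 366230 / 1371.44 = 267.0 s

267.0


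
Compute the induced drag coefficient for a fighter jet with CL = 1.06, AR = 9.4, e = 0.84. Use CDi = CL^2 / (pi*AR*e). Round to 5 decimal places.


Step 1: CL^2 = 1.06^2 = 1.1236
Step 2: pi * AR * e = 3.14159 * 9.4 * 0.84 = 24.806016
Step 3: CDi = 1.1236 / 24.806016 = 0.04530

0.04530


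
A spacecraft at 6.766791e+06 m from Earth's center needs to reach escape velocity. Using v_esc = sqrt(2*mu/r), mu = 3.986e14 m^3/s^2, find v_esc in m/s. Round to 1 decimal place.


Step 1: 2*mu/r = 2 * 3.986e14 / 6.766791e+06 = 117810643.1837
Step 2: v_esc = sqrt(117810643.1837) = 10854.1 m/s

10854.1
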